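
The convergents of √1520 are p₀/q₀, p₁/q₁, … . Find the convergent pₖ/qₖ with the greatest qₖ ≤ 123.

3041/78

√1520 = [38; 1, 76, …] (period length 2).
Convergents:
  p_0/q_0 = 38/1
  p_1/q_1 = 39/1
  p_2/q_2 = 3002/77
  p_3/q_3 = 3041/78
  p_4/q_4 = 234118/6005
q_3 = 78 ≤ 123 < 6005 = q_4, so the answer is 3041/78.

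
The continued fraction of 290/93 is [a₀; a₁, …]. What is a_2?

290 = 3·93 + 11   →  a_0 = 3
93 = 8·11 + 5   →  a_1 = 8
11 = 2·5 + 1   →  a_2 = 2

2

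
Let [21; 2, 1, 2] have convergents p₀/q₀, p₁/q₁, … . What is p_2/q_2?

Using pₖ = aₖpₖ₋₁ + pₖ₋₂, qₖ = aₖqₖ₋₁ + qₖ₋₂ (with p₋₁=1, p₋₂=0, q₋₁=0, q₋₂=1):
  k=0: a=21, p=21, q=1
  k=1: a=2, p=43, q=2
  k=2: a=1, p=64, q=3

64/3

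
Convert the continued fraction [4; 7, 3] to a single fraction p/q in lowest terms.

91/22

Using pₖ = aₖpₖ₋₁ + pₖ₋₂ and qₖ = aₖqₖ₋₁ + qₖ₋₂:
  k=0: a=4, p=4, q=1
  k=1: a=7, p=29, q=7
  k=2: a=3, p=91, q=22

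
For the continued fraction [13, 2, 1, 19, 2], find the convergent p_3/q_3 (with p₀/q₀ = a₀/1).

787/59

Using pₖ = aₖpₖ₋₁ + pₖ₋₂, qₖ = aₖqₖ₋₁ + qₖ₋₂ (with p₋₁=1, p₋₂=0, q₋₁=0, q₋₂=1):
  k=0: a=13, p=13, q=1
  k=1: a=2, p=27, q=2
  k=2: a=1, p=40, q=3
  k=3: a=19, p=787, q=59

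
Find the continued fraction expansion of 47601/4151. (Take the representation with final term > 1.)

[11; 2, 7, 6, 3, 3, 4]

47601 = 11×4151 + 1940
4151 = 2×1940 + 271
1940 = 7×271 + 43
271 = 6×43 + 13
43 = 3×13 + 4
13 = 3×4 + 1
4 = 4×1 + 0  (stop)
So 47601/4151 = [11; 2, 7, 6, 3, 3, 4].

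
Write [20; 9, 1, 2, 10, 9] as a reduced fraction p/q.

Fold from the inside: start with 9/1.
  10 + 1/9 = 91/9
  2 + 9/91 = 191/91
  1 + 91/191 = 282/191
  9 + 191/282 = 2729/282
  20 + 282/2729 = 54862/2729

54862/2729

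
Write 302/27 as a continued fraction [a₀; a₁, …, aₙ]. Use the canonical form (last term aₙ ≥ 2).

302 = 11·27 + 5
27 = 5·5 + 2
5 = 2·2 + 1
2 = 2·1 + 0  (stop)
So 302/27 = [11; 5, 2, 2].

[11; 5, 2, 2]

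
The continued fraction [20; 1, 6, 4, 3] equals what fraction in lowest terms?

1961/94

Using pₖ = aₖpₖ₋₁ + pₖ₋₂ and qₖ = aₖqₖ₋₁ + qₖ₋₂:
  k=0: a=20, p=20, q=1
  k=1: a=1, p=21, q=1
  k=2: a=6, p=146, q=7
  k=3: a=4, p=605, q=29
  k=4: a=3, p=1961, q=94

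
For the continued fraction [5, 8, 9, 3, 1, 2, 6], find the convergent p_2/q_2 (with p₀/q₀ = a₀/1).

374/73

Using pₖ = aₖpₖ₋₁ + pₖ₋₂, qₖ = aₖqₖ₋₁ + qₖ₋₂ (with p₋₁=1, p₋₂=0, q₋₁=0, q₋₂=1):
  k=0: a=5, p=5, q=1
  k=1: a=8, p=41, q=8
  k=2: a=9, p=374, q=73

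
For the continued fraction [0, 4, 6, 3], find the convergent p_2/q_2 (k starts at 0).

Using pₖ = aₖpₖ₋₁ + pₖ₋₂, qₖ = aₖqₖ₋₁ + qₖ₋₂ (with p₋₁=1, p₋₂=0, q₋₁=0, q₋₂=1):
  k=0: a=0, p=0, q=1
  k=1: a=4, p=1, q=4
  k=2: a=6, p=6, q=25

6/25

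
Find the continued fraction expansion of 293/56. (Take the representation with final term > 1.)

293 = 5*56 + 13
56 = 4*13 + 4
13 = 3*4 + 1
4 = 4*1 + 0  (stop)
So 293/56 = [5; 4, 3, 4].

[5; 4, 3, 4]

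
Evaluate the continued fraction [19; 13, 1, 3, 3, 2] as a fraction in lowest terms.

7877/413

Using pₖ = aₖpₖ₋₁ + pₖ₋₂ and qₖ = aₖqₖ₋₁ + qₖ₋₂:
  k=0: a=19, p=19, q=1
  k=1: a=13, p=248, q=13
  k=2: a=1, p=267, q=14
  k=3: a=3, p=1049, q=55
  k=4: a=3, p=3414, q=179
  k=5: a=2, p=7877, q=413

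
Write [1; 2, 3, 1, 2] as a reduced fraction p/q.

36/25

Using pₖ = aₖpₖ₋₁ + pₖ₋₂ and qₖ = aₖqₖ₋₁ + qₖ₋₂:
  k=0: a=1, p=1, q=1
  k=1: a=2, p=3, q=2
  k=2: a=3, p=10, q=7
  k=3: a=1, p=13, q=9
  k=4: a=2, p=36, q=25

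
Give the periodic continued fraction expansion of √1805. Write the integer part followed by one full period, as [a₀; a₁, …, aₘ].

[42; 2, 16, 2, 84]

a₀ = ⌊√1805⌋ = 42.
With m₀=0, d₀=1 and mₖ₊₁ = dₖaₖ − mₖ, dₖ₊₁ = (n − mₖ₊₁²)/dₖ, aₖ₊₁ = ⌊(a₀+mₖ₊₁)/dₖ₊₁⌋:
  k=1: m=42, d=41, a=2
  k=2: m=40, d=5, a=16
  k=3: m=40, d=41, a=2
  k=4: m=42, d=1, a=84
d=1 and a=2a₀=84 at k=4, so the next step gives (m, d) = (42, 41) again — its k=1 value — and the period has length 4.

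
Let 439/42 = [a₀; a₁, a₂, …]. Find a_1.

439 = 10·42 + 19   →  a_0 = 10
42 = 2·19 + 4   →  a_1 = 2

2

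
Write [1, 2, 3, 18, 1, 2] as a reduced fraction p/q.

Fold from the inside: start with 2/1.
  1 + 1/2 = 3/2
  18 + 2/3 = 56/3
  3 + 3/56 = 171/56
  2 + 56/171 = 398/171
  1 + 171/398 = 569/398

569/398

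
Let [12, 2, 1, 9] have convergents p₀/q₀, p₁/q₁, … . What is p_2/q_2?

Using pₖ = aₖpₖ₋₁ + pₖ₋₂, qₖ = aₖqₖ₋₁ + qₖ₋₂ (with p₋₁=1, p₋₂=0, q₋₁=0, q₋₂=1):
  k=0: a=12, p=12, q=1
  k=1: a=2, p=25, q=2
  k=2: a=1, p=37, q=3

37/3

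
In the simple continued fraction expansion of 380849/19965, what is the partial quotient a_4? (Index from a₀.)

1

380849 = 19·19965 + 1514   →  a_0 = 19
19965 = 13·1514 + 283   →  a_1 = 13
1514 = 5·283 + 99   →  a_2 = 5
283 = 2·99 + 85   →  a_3 = 2
99 = 1·85 + 14   →  a_4 = 1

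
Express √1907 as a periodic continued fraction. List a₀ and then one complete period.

a₀ = ⌊√1907⌋ = 43.
With m₀=0, d₀=1 and mₖ₊₁ = dₖaₖ − mₖ, dₖ₊₁ = (n − mₖ₊₁²)/dₖ, aₖ₊₁ = ⌊(a₀+mₖ₊₁)/dₖ₊₁⌋:
  k=1: m=43, d=58, a=1
  k=2: m=15, d=29, a=2
  k=3: m=43, d=2, a=43
  k=4: m=43, d=29, a=2
  k=5: m=15, d=58, a=1
  k=6: m=43, d=1, a=86
d=1 and a=2a₀=86 at k=6, so the next step gives (m, d) = (43, 58) again — its k=1 value — and the period has length 6.

[43; 1, 2, 43, 2, 1, 86]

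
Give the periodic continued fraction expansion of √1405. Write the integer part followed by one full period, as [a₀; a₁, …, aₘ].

[37; 2, 14, 2, 74]

a₀ = ⌊√1405⌋ = 37.
With m₀=0, d₀=1 and mₖ₊₁ = dₖaₖ − mₖ, dₖ₊₁ = (n − mₖ₊₁²)/dₖ, aₖ₊₁ = ⌊(a₀+mₖ₊₁)/dₖ₊₁⌋:
  k=1: m=37, d=36, a=2
  k=2: m=35, d=5, a=14
  k=3: m=35, d=36, a=2
  k=4: m=37, d=1, a=74
d=1 and a=2a₀=74 at k=4, so the next step gives (m, d) = (37, 36) again — its k=1 value — and the period has length 4.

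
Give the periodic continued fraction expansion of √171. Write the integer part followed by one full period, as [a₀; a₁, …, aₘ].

a₀ = ⌊√171⌋ = 13.
With m₀=0, d₀=1 and mₖ₊₁ = dₖaₖ − mₖ, dₖ₊₁ = (n − mₖ₊₁²)/dₖ, aₖ₊₁ = ⌊(a₀+mₖ₊₁)/dₖ₊₁⌋:
  k=1: m=13, d=2, a=13
  k=2: m=13, d=1, a=26
d=1 and a=2a₀=26 at k=2, so the next step gives (m, d) = (13, 2) again — its k=1 value — and the period has length 2.

[13; 13, 26]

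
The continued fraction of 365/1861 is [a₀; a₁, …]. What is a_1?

5

365 = 0·1861 + 365   →  a_0 = 0
1861 = 5·365 + 36   →  a_1 = 5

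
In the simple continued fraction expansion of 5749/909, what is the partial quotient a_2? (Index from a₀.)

5749 = 6·909 + 295   →  a_0 = 6
909 = 3·295 + 24   →  a_1 = 3
295 = 12·24 + 7   →  a_2 = 12

12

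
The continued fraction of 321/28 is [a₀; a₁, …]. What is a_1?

2

321 = 11·28 + 13   →  a_0 = 11
28 = 2·13 + 2   →  a_1 = 2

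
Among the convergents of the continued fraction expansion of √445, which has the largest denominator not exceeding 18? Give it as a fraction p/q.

√445 = [21; 10, 1, 1, 10, 42, …] (period length 5).
Convergents:
  p_0/q_0 = 21/1
  p_1/q_1 = 211/10
  p_2/q_2 = 232/11
  p_3/q_3 = 443/21
q_2 = 11 ≤ 18 < 21 = q_3, so the answer is 232/11.

232/11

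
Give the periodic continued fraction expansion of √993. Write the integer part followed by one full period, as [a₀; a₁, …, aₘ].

a₀ = ⌊√993⌋ = 31.
With m₀=0, d₀=1 and mₖ₊₁ = dₖaₖ − mₖ, dₖ₊₁ = (n − mₖ₊₁²)/dₖ, aₖ₊₁ = ⌊(a₀+mₖ₊₁)/dₖ₊₁⌋:
  k=1: m=31, d=32, a=1
  k=2: m=1, d=31, a=1
  k=3: m=30, d=3, a=20
  k=4: m=30, d=31, a=1
  k=5: m=1, d=32, a=1
  k=6: m=31, d=1, a=62
d=1 and a=2a₀=62 at k=6, so the next step gives (m, d) = (31, 32) again — its k=1 value — and the period has length 6.

[31; 1, 1, 20, 1, 1, 62]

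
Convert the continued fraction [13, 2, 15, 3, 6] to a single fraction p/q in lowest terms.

8104/601

Using pₖ = aₖpₖ₋₁ + pₖ₋₂ and qₖ = aₖqₖ₋₁ + qₖ₋₂:
  k=0: a=13, p=13, q=1
  k=1: a=2, p=27, q=2
  k=2: a=15, p=418, q=31
  k=3: a=3, p=1281, q=95
  k=4: a=6, p=8104, q=601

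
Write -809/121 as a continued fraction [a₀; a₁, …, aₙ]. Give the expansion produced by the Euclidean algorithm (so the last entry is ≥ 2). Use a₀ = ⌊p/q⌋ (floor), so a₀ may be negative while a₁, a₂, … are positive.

[-7; 3, 5, 2, 3]

-809 = -7*121 + 38
121 = 3*38 + 7
38 = 5*7 + 3
7 = 2*3 + 1
3 = 3*1 + 0  (stop)
So -809/121 = [-7; 3, 5, 2, 3].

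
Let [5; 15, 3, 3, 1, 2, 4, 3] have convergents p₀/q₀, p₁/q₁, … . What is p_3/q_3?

775/153

Using pₖ = aₖpₖ₋₁ + pₖ₋₂, qₖ = aₖqₖ₋₁ + qₖ₋₂ (with p₋₁=1, p₋₂=0, q₋₁=0, q₋₂=1):
  k=0: a=5, p=5, q=1
  k=1: a=15, p=76, q=15
  k=2: a=3, p=233, q=46
  k=3: a=3, p=775, q=153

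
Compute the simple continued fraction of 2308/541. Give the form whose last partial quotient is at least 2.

[4; 3, 1, 3, 8, 1, 3]

2308 = 4·541 + 144
541 = 3·144 + 109
144 = 1·109 + 35
109 = 3·35 + 4
35 = 8·4 + 3
4 = 1·3 + 1
3 = 3·1 + 0  (stop)
So 2308/541 = [4; 3, 1, 3, 8, 1, 3].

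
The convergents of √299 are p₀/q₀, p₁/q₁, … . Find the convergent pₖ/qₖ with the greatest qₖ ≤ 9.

√299 = [17; 3, 2, 3, 34, …] (period length 4).
Convergents:
  p_0/q_0 = 17/1
  p_1/q_1 = 52/3
  p_2/q_2 = 121/7
  p_3/q_3 = 415/24
q_2 = 7 ≤ 9 < 24 = q_3, so the answer is 121/7.

121/7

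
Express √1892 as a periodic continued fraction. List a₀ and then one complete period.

[43; 2, 86]

a₀ = ⌊√1892⌋ = 43.
With m₀=0, d₀=1 and mₖ₊₁ = dₖaₖ − mₖ, dₖ₊₁ = (n − mₖ₊₁²)/dₖ, aₖ₊₁ = ⌊(a₀+mₖ₊₁)/dₖ₊₁⌋:
  k=1: m=43, d=43, a=2
  k=2: m=43, d=1, a=86
d=1 and a=2a₀=86 at k=2, so the next step gives (m, d) = (43, 43) again — its k=1 value — and the period has length 2.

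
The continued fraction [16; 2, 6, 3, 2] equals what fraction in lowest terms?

1564/95

Using pₖ = aₖpₖ₋₁ + pₖ₋₂ and qₖ = aₖqₖ₋₁ + qₖ₋₂:
  k=0: a=16, p=16, q=1
  k=1: a=2, p=33, q=2
  k=2: a=6, p=214, q=13
  k=3: a=3, p=675, q=41
  k=4: a=2, p=1564, q=95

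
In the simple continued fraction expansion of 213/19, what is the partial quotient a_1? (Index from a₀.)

213 = 11·19 + 4   →  a_0 = 11
19 = 4·4 + 3   →  a_1 = 4

4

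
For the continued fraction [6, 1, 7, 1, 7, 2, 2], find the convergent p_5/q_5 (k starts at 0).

1040/151

Using pₖ = aₖpₖ₋₁ + pₖ₋₂, qₖ = aₖqₖ₋₁ + qₖ₋₂ (with p₋₁=1, p₋₂=0, q₋₁=0, q₋₂=1):
  k=0: a=6, p=6, q=1
  k=1: a=1, p=7, q=1
  k=2: a=7, p=55, q=8
  k=3: a=1, p=62, q=9
  k=4: a=7, p=489, q=71
  k=5: a=2, p=1040, q=151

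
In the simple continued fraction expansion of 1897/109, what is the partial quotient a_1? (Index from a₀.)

1897 = 17·109 + 44   →  a_0 = 17
109 = 2·44 + 21   →  a_1 = 2

2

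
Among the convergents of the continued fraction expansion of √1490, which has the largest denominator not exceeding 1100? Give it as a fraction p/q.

√1490 = [38; 1, 1, 1, 1, 76, …] (period length 5).
Convergents:
  p_0/q_0 = 38/1
  p_1/q_1 = 39/1
  p_2/q_2 = 77/2
  p_3/q_3 = 116/3
  p_4/q_4 = 193/5
  p_5/q_5 = 14784/383
  p_6/q_6 = 14977/388
  p_7/q_7 = 29761/771
  p_8/q_8 = 44738/1159
q_7 = 771 ≤ 1100 < 1159 = q_8, so the answer is 29761/771.

29761/771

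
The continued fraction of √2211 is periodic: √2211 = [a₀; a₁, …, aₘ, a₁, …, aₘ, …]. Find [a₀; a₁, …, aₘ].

[47; 47, 94]

a₀ = ⌊√2211⌋ = 47.
With m₀=0, d₀=1 and mₖ₊₁ = dₖaₖ − mₖ, dₖ₊₁ = (n − mₖ₊₁²)/dₖ, aₖ₊₁ = ⌊(a₀+mₖ₊₁)/dₖ₊₁⌋:
  k=1: m=47, d=2, a=47
  k=2: m=47, d=1, a=94
d=1 and a=2a₀=94 at k=2, so the next step gives (m, d) = (47, 2) again — its k=1 value — and the period has length 2.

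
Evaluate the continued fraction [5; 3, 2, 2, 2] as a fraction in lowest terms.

217/41

Using pₖ = aₖpₖ₋₁ + pₖ₋₂ and qₖ = aₖqₖ₋₁ + qₖ₋₂:
  k=0: a=5, p=5, q=1
  k=1: a=3, p=16, q=3
  k=2: a=2, p=37, q=7
  k=3: a=2, p=90, q=17
  k=4: a=2, p=217, q=41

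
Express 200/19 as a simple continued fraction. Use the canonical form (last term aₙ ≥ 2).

200 = 10*19 + 10
19 = 1*10 + 9
10 = 1*9 + 1
9 = 9*1 + 0  (stop)
So 200/19 = [10; 1, 1, 9].

[10; 1, 1, 9]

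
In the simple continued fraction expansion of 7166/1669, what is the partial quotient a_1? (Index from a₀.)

3

7166 = 4·1669 + 490   →  a_0 = 4
1669 = 3·490 + 199   →  a_1 = 3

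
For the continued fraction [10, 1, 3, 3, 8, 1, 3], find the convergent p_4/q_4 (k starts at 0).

1163/108

Using pₖ = aₖpₖ₋₁ + pₖ₋₂, qₖ = aₖqₖ₋₁ + qₖ₋₂ (with p₋₁=1, p₋₂=0, q₋₁=0, q₋₂=1):
  k=0: a=10, p=10, q=1
  k=1: a=1, p=11, q=1
  k=2: a=3, p=43, q=4
  k=3: a=3, p=140, q=13
  k=4: a=8, p=1163, q=108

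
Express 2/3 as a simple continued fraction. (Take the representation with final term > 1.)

2 = 0*3 + 2
3 = 1*2 + 1
2 = 2*1 + 0  (stop)
So 2/3 = [0; 1, 2].

[0; 1, 2]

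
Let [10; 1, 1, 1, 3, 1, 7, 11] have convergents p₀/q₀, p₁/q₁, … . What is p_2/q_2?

Using pₖ = aₖpₖ₋₁ + pₖ₋₂, qₖ = aₖqₖ₋₁ + qₖ₋₂ (with p₋₁=1, p₋₂=0, q₋₁=0, q₋₂=1):
  k=0: a=10, p=10, q=1
  k=1: a=1, p=11, q=1
  k=2: a=1, p=21, q=2

21/2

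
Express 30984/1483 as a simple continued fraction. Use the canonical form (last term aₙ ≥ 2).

30984 = 20·1483 + 1324
1483 = 1·1324 + 159
1324 = 8·159 + 52
159 = 3·52 + 3
52 = 17·3 + 1
3 = 3·1 + 0  (stop)
So 30984/1483 = [20; 1, 8, 3, 17, 3].

[20; 1, 8, 3, 17, 3]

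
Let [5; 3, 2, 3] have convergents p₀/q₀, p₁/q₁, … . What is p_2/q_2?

37/7

Using pₖ = aₖpₖ₋₁ + pₖ₋₂, qₖ = aₖqₖ₋₁ + qₖ₋₂ (with p₋₁=1, p₋₂=0, q₋₁=0, q₋₂=1):
  k=0: a=5, p=5, q=1
  k=1: a=3, p=16, q=3
  k=2: a=2, p=37, q=7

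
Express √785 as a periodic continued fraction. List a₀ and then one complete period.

[28; 56]

a₀ = ⌊√785⌋ = 28.
With m₀=0, d₀=1 and mₖ₊₁ = dₖaₖ − mₖ, dₖ₊₁ = (n − mₖ₊₁²)/dₖ, aₖ₊₁ = ⌊(a₀+mₖ₊₁)/dₖ₊₁⌋:
  k=1: m=28, d=1, a=56
d=1 and a=2a₀=56 at k=1, so the next step gives (m, d) = (28, 1) again — its k=1 value — and the period has length 1.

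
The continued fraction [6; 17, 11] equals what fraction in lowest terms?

1139/188

Fold from the inside: start with 11/1.
  17 + 1/11 = 188/11
  6 + 11/188 = 1139/188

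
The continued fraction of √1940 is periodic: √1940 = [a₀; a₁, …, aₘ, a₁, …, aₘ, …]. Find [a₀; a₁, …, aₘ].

a₀ = ⌊√1940⌋ = 44.
With m₀=0, d₀=1 and mₖ₊₁ = dₖaₖ − mₖ, dₖ₊₁ = (n − mₖ₊₁²)/dₖ, aₖ₊₁ = ⌊(a₀+mₖ₊₁)/dₖ₊₁⌋:
  k=1: m=44, d=4, a=22
  k=2: m=44, d=1, a=88
d=1 and a=2a₀=88 at k=2, so the next step gives (m, d) = (44, 4) again — its k=1 value — and the period has length 2.

[44; 22, 88]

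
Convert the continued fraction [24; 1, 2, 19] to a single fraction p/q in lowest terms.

Fold from the inside: start with 19/1.
  2 + 1/19 = 39/19
  1 + 19/39 = 58/39
  24 + 39/58 = 1431/58

1431/58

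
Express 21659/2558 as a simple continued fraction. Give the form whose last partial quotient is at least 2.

[8; 2, 7, 8, 1, 5, 3]

21659 = 8·2558 + 1195
2558 = 2·1195 + 168
1195 = 7·168 + 19
168 = 8·19 + 16
19 = 1·16 + 3
16 = 5·3 + 1
3 = 3·1 + 0  (stop)
So 21659/2558 = [8; 2, 7, 8, 1, 5, 3].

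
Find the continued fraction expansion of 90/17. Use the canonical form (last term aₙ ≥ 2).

90 = 5×17 + 5
17 = 3×5 + 2
5 = 2×2 + 1
2 = 2×1 + 0  (stop)
So 90/17 = [5; 3, 2, 2].

[5; 3, 2, 2]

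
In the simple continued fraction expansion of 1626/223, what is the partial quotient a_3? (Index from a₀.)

3

1626 = 7·223 + 65   →  a_0 = 7
223 = 3·65 + 28   →  a_1 = 3
65 = 2·28 + 9   →  a_2 = 2
28 = 3·9 + 1   →  a_3 = 3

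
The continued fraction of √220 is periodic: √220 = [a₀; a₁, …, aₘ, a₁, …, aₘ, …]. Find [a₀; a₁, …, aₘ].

a₀ = ⌊√220⌋ = 14.
With m₀=0, d₀=1 and mₖ₊₁ = dₖaₖ − mₖ, dₖ₊₁ = (n − mₖ₊₁²)/dₖ, aₖ₊₁ = ⌊(a₀+mₖ₊₁)/dₖ₊₁⌋:
  k=1: m=14, d=24, a=1
  k=2: m=10, d=5, a=4
  k=3: m=10, d=24, a=1
  k=4: m=14, d=1, a=28
d=1 and a=2a₀=28 at k=4, so the next step gives (m, d) = (14, 24) again — its k=1 value — and the period has length 4.

[14; 1, 4, 1, 28]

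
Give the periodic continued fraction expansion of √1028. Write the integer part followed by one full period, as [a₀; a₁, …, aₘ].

a₀ = ⌊√1028⌋ = 32.

[32; 16, 64]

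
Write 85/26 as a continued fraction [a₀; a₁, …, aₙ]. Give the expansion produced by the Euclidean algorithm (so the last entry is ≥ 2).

[3; 3, 1, 2, 2]

85 = 3·26 + 7
26 = 3·7 + 5
7 = 1·5 + 2
5 = 2·2 + 1
2 = 2·1 + 0  (stop)
So 85/26 = [3; 3, 1, 2, 2].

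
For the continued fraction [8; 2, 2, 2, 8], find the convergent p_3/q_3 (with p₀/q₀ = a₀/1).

101/12

Using pₖ = aₖpₖ₋₁ + pₖ₋₂, qₖ = aₖqₖ₋₁ + qₖ₋₂ (with p₋₁=1, p₋₂=0, q₋₁=0, q₋₂=1):
  k=0: a=8, p=8, q=1
  k=1: a=2, p=17, q=2
  k=2: a=2, p=42, q=5
  k=3: a=2, p=101, q=12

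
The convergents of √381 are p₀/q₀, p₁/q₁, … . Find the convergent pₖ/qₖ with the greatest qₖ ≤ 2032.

39097/2003

√381 = [19; 1, 1, 12, 1, 1, 38, …] (period length 6).
Convergents:
  p_0/q_0 = 19/1
  p_1/q_1 = 20/1
  p_2/q_2 = 39/2
  p_3/q_3 = 488/25
  p_4/q_4 = 527/27
  p_5/q_5 = 1015/52
  p_6/q_6 = 39097/2003
  p_7/q_7 = 40112/2055
q_6 = 2003 ≤ 2032 < 2055 = q_7, so the answer is 39097/2003.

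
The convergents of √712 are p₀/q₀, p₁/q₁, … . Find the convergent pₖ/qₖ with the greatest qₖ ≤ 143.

√712 = [26; 1, 2, 6, 2, 1, 52, …] (period length 6).
Convergents:
  p_0/q_0 = 26/1
  p_1/q_1 = 27/1
  p_2/q_2 = 80/3
  p_3/q_3 = 507/19
  p_4/q_4 = 1094/41
  p_5/q_5 = 1601/60
  p_6/q_6 = 84346/3161
q_5 = 60 ≤ 143 < 3161 = q_6, so the answer is 1601/60.

1601/60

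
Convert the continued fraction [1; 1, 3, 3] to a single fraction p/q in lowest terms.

23/13

Using pₖ = aₖpₖ₋₁ + pₖ₋₂ and qₖ = aₖqₖ₋₁ + qₖ₋₂:
  k=0: a=1, p=1, q=1
  k=1: a=1, p=2, q=1
  k=2: a=3, p=7, q=4
  k=3: a=3, p=23, q=13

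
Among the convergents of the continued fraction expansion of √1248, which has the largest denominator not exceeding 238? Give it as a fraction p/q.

5617/159

√1248 = [35; 3, 17, 3, 70, …] (period length 4).
Convergents:
  p_0/q_0 = 35/1
  p_1/q_1 = 106/3
  p_2/q_2 = 1837/52
  p_3/q_3 = 5617/159
  p_4/q_4 = 395027/11182
q_3 = 159 ≤ 238 < 11182 = q_4, so the answer is 5617/159.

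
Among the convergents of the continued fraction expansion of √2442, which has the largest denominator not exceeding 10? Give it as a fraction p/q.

247/5

√2442 = [49; 2, 2, 2, 98, …] (period length 4).
Convergents:
  p_0/q_0 = 49/1
  p_1/q_1 = 99/2
  p_2/q_2 = 247/5
  p_3/q_3 = 593/12
q_2 = 5 ≤ 10 < 12 = q_3, so the answer is 247/5.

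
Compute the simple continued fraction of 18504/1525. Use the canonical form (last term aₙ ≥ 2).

18504 = 12·1525 + 204
1525 = 7·204 + 97
204 = 2·97 + 10
97 = 9·10 + 7
10 = 1·7 + 3
7 = 2·3 + 1
3 = 3·1 + 0  (stop)
So 18504/1525 = [12; 7, 2, 9, 1, 2, 3].

[12; 7, 2, 9, 1, 2, 3]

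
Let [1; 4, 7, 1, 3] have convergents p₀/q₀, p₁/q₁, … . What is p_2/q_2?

Using pₖ = aₖpₖ₋₁ + pₖ₋₂, qₖ = aₖqₖ₋₁ + qₖ₋₂ (with p₋₁=1, p₋₂=0, q₋₁=0, q₋₂=1):
  k=0: a=1, p=1, q=1
  k=1: a=4, p=5, q=4
  k=2: a=7, p=36, q=29

36/29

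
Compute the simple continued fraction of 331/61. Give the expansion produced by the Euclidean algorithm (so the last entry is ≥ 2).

[5; 2, 2, 1, 8]

331 = 5·61 + 26
61 = 2·26 + 9
26 = 2·9 + 8
9 = 1·8 + 1
8 = 8·1 + 0  (stop)
So 331/61 = [5; 2, 2, 1, 8].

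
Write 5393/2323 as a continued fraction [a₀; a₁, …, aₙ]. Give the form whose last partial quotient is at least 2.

5393 = 2*2323 + 747
2323 = 3*747 + 82
747 = 9*82 + 9
82 = 9*9 + 1
9 = 9*1 + 0  (stop)
So 5393/2323 = [2; 3, 9, 9, 9].

[2; 3, 9, 9, 9]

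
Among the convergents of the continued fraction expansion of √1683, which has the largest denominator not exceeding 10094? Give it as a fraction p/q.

137965/3363

√1683 = [41; 41, 82, …] (period length 2).
Convergents:
  p_0/q_0 = 41/1
  p_1/q_1 = 1682/41
  p_2/q_2 = 137965/3363
  p_3/q_3 = 5658247/137924
q_2 = 3363 ≤ 10094 < 137924 = q_3, so the answer is 137965/3363.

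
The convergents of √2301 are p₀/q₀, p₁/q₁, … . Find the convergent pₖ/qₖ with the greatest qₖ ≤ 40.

√2301 = [47; 1, 30, 1, 94, …] (period length 4).
Convergents:
  p_0/q_0 = 47/1
  p_1/q_1 = 48/1
  p_2/q_2 = 1487/31
  p_3/q_3 = 1535/32
  p_4/q_4 = 145777/3039
q_3 = 32 ≤ 40 < 3039 = q_4, so the answer is 1535/32.

1535/32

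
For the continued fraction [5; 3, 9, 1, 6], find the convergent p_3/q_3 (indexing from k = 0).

Using pₖ = aₖpₖ₋₁ + pₖ₋₂, qₖ = aₖqₖ₋₁ + qₖ₋₂ (with p₋₁=1, p₋₂=0, q₋₁=0, q₋₂=1):
  k=0: a=5, p=5, q=1
  k=1: a=3, p=16, q=3
  k=2: a=9, p=149, q=28
  k=3: a=1, p=165, q=31

165/31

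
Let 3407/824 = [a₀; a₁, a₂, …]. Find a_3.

3407 = 4·824 + 111   →  a_0 = 4
824 = 7·111 + 47   →  a_1 = 7
111 = 2·47 + 17   →  a_2 = 2
47 = 2·17 + 13   →  a_3 = 2

2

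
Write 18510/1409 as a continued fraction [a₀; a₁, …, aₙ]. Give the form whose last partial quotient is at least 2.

[13; 7, 3, 3, 19]

18510 = 13·1409 + 193
1409 = 7·193 + 58
193 = 3·58 + 19
58 = 3·19 + 1
19 = 19·1 + 0  (stop)
So 18510/1409 = [13; 7, 3, 3, 19].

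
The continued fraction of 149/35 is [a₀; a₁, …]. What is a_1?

3

149 = 4·35 + 9   →  a_0 = 4
35 = 3·9 + 8   →  a_1 = 3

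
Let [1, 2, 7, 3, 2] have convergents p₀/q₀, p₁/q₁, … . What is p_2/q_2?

22/15

Using pₖ = aₖpₖ₋₁ + pₖ₋₂, qₖ = aₖqₖ₋₁ + qₖ₋₂ (with p₋₁=1, p₋₂=0, q₋₁=0, q₋₂=1):
  k=0: a=1, p=1, q=1
  k=1: a=2, p=3, q=2
  k=2: a=7, p=22, q=15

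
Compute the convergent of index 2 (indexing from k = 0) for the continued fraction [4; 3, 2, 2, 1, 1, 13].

Using pₖ = aₖpₖ₋₁ + pₖ₋₂, qₖ = aₖqₖ₋₁ + qₖ₋₂ (with p₋₁=1, p₋₂=0, q₋₁=0, q₋₂=1):
  k=0: a=4, p=4, q=1
  k=1: a=3, p=13, q=3
  k=2: a=2, p=30, q=7

30/7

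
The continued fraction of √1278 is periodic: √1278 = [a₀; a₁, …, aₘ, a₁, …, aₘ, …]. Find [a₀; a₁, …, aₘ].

[35; 1, 2, 1, 70]

a₀ = ⌊√1278⌋ = 35.
With m₀=0, d₀=1 and mₖ₊₁ = dₖaₖ − mₖ, dₖ₊₁ = (n − mₖ₊₁²)/dₖ, aₖ₊₁ = ⌊(a₀+mₖ₊₁)/dₖ₊₁⌋:
  k=1: m=35, d=53, a=1
  k=2: m=18, d=18, a=2
  k=3: m=18, d=53, a=1
  k=4: m=35, d=1, a=70
d=1 and a=2a₀=70 at k=4, so the next step gives (m, d) = (35, 53) again — its k=1 value — and the period has length 4.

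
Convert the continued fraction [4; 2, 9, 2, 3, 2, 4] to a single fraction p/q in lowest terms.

Fold from the inside: start with 4/1.
  2 + 1/4 = 9/4
  3 + 4/9 = 31/9
  2 + 9/31 = 71/31
  9 + 31/71 = 670/71
  2 + 71/670 = 1411/670
  4 + 670/1411 = 6314/1411

6314/1411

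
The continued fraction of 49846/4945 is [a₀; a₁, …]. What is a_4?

49846 = 10·4945 + 396   →  a_0 = 10
4945 = 12·396 + 193   →  a_1 = 12
396 = 2·193 + 10   →  a_2 = 2
193 = 19·10 + 3   →  a_3 = 19
10 = 3·3 + 1   →  a_4 = 3

3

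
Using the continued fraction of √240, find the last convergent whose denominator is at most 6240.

58575/3781

√240 = [15; 2, 30, …] (period length 2).
Convergents:
  p_0/q_0 = 15/1
  p_1/q_1 = 31/2
  p_2/q_2 = 945/61
  p_3/q_3 = 1921/124
  p_4/q_4 = 58575/3781
  p_5/q_5 = 119071/7686
q_4 = 3781 ≤ 6240 < 7686 = q_5, so the answer is 58575/3781.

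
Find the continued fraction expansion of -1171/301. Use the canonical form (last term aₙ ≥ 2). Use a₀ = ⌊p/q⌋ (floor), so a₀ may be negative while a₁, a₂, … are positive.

-1171 = -4×301 + 33
301 = 9×33 + 4
33 = 8×4 + 1
4 = 4×1 + 0  (stop)
So -1171/301 = [-4; 9, 8, 4].

[-4; 9, 8, 4]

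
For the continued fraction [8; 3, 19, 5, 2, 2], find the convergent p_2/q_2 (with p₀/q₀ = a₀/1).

Using pₖ = aₖpₖ₋₁ + pₖ₋₂, qₖ = aₖqₖ₋₁ + qₖ₋₂ (with p₋₁=1, p₋₂=0, q₋₁=0, q₋₂=1):
  k=0: a=8, p=8, q=1
  k=1: a=3, p=25, q=3
  k=2: a=19, p=483, q=58

483/58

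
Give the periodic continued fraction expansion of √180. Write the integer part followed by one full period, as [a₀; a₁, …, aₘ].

a₀ = ⌊√180⌋ = 13.
With m₀=0, d₀=1 and mₖ₊₁ = dₖaₖ − mₖ, dₖ₊₁ = (n − mₖ₊₁²)/dₖ, aₖ₊₁ = ⌊(a₀+mₖ₊₁)/dₖ₊₁⌋:
  k=1: m=13, d=11, a=2
  k=2: m=9, d=9, a=2
  k=3: m=9, d=11, a=2
  k=4: m=13, d=1, a=26
d=1 and a=2a₀=26 at k=4, so the next step gives (m, d) = (13, 11) again — its k=1 value — and the period has length 4.

[13; 2, 2, 2, 26]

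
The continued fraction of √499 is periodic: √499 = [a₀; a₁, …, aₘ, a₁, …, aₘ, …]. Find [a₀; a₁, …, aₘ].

a₀ = ⌊√499⌋ = 22.
With m₀=0, d₀=1 and mₖ₊₁ = dₖaₖ − mₖ, dₖ₊₁ = (n − mₖ₊₁²)/dₖ, aₖ₊₁ = ⌊(a₀+mₖ₊₁)/dₖ₊₁⌋:
  k=1: m=22, d=15, a=2
  k=2: m=8, d=29, a=1
  k=3: m=21, d=2, a=21
  k=4: m=21, d=29, a=1
  k=5: m=8, d=15, a=2
  k=6: m=22, d=1, a=44
d=1 and a=2a₀=44 at k=6, so the next step gives (m, d) = (22, 15) again — its k=1 value — and the period has length 6.

[22; 2, 1, 21, 1, 2, 44]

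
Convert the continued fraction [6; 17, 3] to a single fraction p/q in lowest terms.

Using pₖ = aₖpₖ₋₁ + pₖ₋₂ and qₖ = aₖqₖ₋₁ + qₖ₋₂:
  k=0: a=6, p=6, q=1
  k=1: a=17, p=103, q=17
  k=2: a=3, p=315, q=52

315/52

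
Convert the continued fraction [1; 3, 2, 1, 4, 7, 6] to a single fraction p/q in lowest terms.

Fold from the inside: start with 6/1.
  7 + 1/6 = 43/6
  4 + 6/43 = 178/43
  1 + 43/178 = 221/178
  2 + 178/221 = 620/221
  3 + 221/620 = 2081/620
  1 + 620/2081 = 2701/2081

2701/2081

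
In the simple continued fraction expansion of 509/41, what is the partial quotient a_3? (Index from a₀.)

509 = 12·41 + 17   →  a_0 = 12
41 = 2·17 + 7   →  a_1 = 2
17 = 2·7 + 3   →  a_2 = 2
7 = 2·3 + 1   →  a_3 = 2

2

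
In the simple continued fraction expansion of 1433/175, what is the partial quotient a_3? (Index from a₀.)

3

1433 = 8·175 + 33   →  a_0 = 8
175 = 5·33 + 10   →  a_1 = 5
33 = 3·10 + 3   →  a_2 = 3
10 = 3·3 + 1   →  a_3 = 3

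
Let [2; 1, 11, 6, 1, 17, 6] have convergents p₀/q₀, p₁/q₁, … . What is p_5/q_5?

4429/1518

Using pₖ = aₖpₖ₋₁ + pₖ₋₂, qₖ = aₖqₖ₋₁ + qₖ₋₂ (with p₋₁=1, p₋₂=0, q₋₁=0, q₋₂=1):
  k=0: a=2, p=2, q=1
  k=1: a=1, p=3, q=1
  k=2: a=11, p=35, q=12
  k=3: a=6, p=213, q=73
  k=4: a=1, p=248, q=85
  k=5: a=17, p=4429, q=1518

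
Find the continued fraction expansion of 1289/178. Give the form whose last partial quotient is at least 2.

[7; 4, 7, 6]

1289 = 7·178 + 43
178 = 4·43 + 6
43 = 7·6 + 1
6 = 6·1 + 0  (stop)
So 1289/178 = [7; 4, 7, 6].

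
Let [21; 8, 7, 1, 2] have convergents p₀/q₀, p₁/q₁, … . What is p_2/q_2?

1204/57

Using pₖ = aₖpₖ₋₁ + pₖ₋₂, qₖ = aₖqₖ₋₁ + qₖ₋₂ (with p₋₁=1, p₋₂=0, q₋₁=0, q₋₂=1):
  k=0: a=21, p=21, q=1
  k=1: a=8, p=169, q=8
  k=2: a=7, p=1204, q=57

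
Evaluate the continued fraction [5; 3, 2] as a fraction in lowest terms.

Fold from the inside: start with 2/1.
  3 + 1/2 = 7/2
  5 + 2/7 = 37/7

37/7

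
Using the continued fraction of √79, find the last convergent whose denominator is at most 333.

1431/161

√79 = [8; 1, 7, 1, 16, …] (period length 4).
Convergents:
  p_0/q_0 = 8/1
  p_1/q_1 = 9/1
  p_2/q_2 = 71/8
  p_3/q_3 = 80/9
  p_4/q_4 = 1351/152
  p_5/q_5 = 1431/161
  p_6/q_6 = 11368/1279
q_5 = 161 ≤ 333 < 1279 = q_6, so the answer is 1431/161.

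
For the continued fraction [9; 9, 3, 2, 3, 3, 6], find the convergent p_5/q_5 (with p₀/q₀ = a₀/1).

Using pₖ = aₖpₖ₋₁ + pₖ₋₂, qₖ = aₖqₖ₋₁ + qₖ₋₂ (with p₋₁=1, p₋₂=0, q₋₁=0, q₋₂=1):
  k=0: a=9, p=9, q=1
  k=1: a=9, p=82, q=9
  k=2: a=3, p=255, q=28
  k=3: a=2, p=592, q=65
  k=4: a=3, p=2031, q=223
  k=5: a=3, p=6685, q=734

6685/734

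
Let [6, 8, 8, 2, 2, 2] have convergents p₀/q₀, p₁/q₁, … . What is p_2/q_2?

Using pₖ = aₖpₖ₋₁ + pₖ₋₂, qₖ = aₖqₖ₋₁ + qₖ₋₂ (with p₋₁=1, p₋₂=0, q₋₁=0, q₋₂=1):
  k=0: a=6, p=6, q=1
  k=1: a=8, p=49, q=8
  k=2: a=8, p=398, q=65

398/65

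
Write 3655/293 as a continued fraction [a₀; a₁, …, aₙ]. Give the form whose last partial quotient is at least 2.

[12; 2, 9, 3, 1, 3]

3655 = 12·293 + 139
293 = 2·139 + 15
139 = 9·15 + 4
15 = 3·4 + 3
4 = 1·3 + 1
3 = 3·1 + 0  (stop)
So 3655/293 = [12; 2, 9, 3, 1, 3].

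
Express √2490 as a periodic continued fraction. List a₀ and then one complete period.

a₀ = ⌊√2490⌋ = 49.

[49; 1, 8, 1, 98]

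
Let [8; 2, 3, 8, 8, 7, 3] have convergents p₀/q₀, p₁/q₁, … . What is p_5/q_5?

Using pₖ = aₖpₖ₋₁ + pₖ₋₂, qₖ = aₖqₖ₋₁ + qₖ₋₂ (with p₋₁=1, p₋₂=0, q₋₁=0, q₋₂=1):
  k=0: a=8, p=8, q=1
  k=1: a=2, p=17, q=2
  k=2: a=3, p=59, q=7
  k=3: a=8, p=489, q=58
  k=4: a=8, p=3971, q=471
  k=5: a=7, p=28286, q=3355

28286/3355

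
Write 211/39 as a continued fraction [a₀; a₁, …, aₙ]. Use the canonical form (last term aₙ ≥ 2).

211 = 5*39 + 16
39 = 2*16 + 7
16 = 2*7 + 2
7 = 3*2 + 1
2 = 2*1 + 0  (stop)
So 211/39 = [5; 2, 2, 3, 2].

[5; 2, 2, 3, 2]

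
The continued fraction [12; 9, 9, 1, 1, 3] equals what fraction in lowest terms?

Fold from the inside: start with 3/1.
  1 + 1/3 = 4/3
  1 + 3/4 = 7/4
  9 + 4/7 = 67/7
  9 + 7/67 = 610/67
  12 + 67/610 = 7387/610

7387/610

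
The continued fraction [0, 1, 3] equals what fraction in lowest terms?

Using pₖ = aₖpₖ₋₁ + pₖ₋₂ and qₖ = aₖqₖ₋₁ + qₖ₋₂:
  k=0: a=0, p=0, q=1
  k=1: a=1, p=1, q=1
  k=2: a=3, p=3, q=4

3/4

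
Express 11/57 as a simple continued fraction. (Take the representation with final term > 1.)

[0; 5, 5, 2]

11 = 0*57 + 11
57 = 5*11 + 2
11 = 5*2 + 1
2 = 2*1 + 0  (stop)
So 11/57 = [0; 5, 5, 2].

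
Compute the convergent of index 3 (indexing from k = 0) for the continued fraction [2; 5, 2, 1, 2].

Using pₖ = aₖpₖ₋₁ + pₖ₋₂, qₖ = aₖqₖ₋₁ + qₖ₋₂ (with p₋₁=1, p₋₂=0, q₋₁=0, q₋₂=1):
  k=0: a=2, p=2, q=1
  k=1: a=5, p=11, q=5
  k=2: a=2, p=24, q=11
  k=3: a=1, p=35, q=16

35/16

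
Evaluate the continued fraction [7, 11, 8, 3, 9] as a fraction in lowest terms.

18370/2591

Fold from the inside: start with 9/1.
  3 + 1/9 = 28/9
  8 + 9/28 = 233/28
  11 + 28/233 = 2591/233
  7 + 233/2591 = 18370/2591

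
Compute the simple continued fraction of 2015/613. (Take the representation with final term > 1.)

2015 = 3*613 + 176
613 = 3*176 + 85
176 = 2*85 + 6
85 = 14*6 + 1
6 = 6*1 + 0  (stop)
So 2015/613 = [3; 3, 2, 14, 6].

[3; 3, 2, 14, 6]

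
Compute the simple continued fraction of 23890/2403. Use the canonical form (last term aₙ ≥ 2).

23890 = 9·2403 + 2263
2403 = 1·2263 + 140
2263 = 16·140 + 23
140 = 6·23 + 2
23 = 11·2 + 1
2 = 2·1 + 0  (stop)
So 23890/2403 = [9; 1, 16, 6, 11, 2].

[9; 1, 16, 6, 11, 2]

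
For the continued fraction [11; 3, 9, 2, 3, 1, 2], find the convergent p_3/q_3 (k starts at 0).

668/59

Using pₖ = aₖpₖ₋₁ + pₖ₋₂, qₖ = aₖqₖ₋₁ + qₖ₋₂ (with p₋₁=1, p₋₂=0, q₋₁=0, q₋₂=1):
  k=0: a=11, p=11, q=1
  k=1: a=3, p=34, q=3
  k=2: a=9, p=317, q=28
  k=3: a=2, p=668, q=59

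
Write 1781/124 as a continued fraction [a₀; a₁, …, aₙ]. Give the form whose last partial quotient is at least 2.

[14; 2, 1, 3, 11]

1781 = 14×124 + 45
124 = 2×45 + 34
45 = 1×34 + 11
34 = 3×11 + 1
11 = 11×1 + 0  (stop)
So 1781/124 = [14; 2, 1, 3, 11].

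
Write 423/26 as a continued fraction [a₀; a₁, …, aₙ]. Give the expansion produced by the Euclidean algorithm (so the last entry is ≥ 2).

[16; 3, 1, 2, 2]

423 = 16×26 + 7
26 = 3×7 + 5
7 = 1×5 + 2
5 = 2×2 + 1
2 = 2×1 + 0  (stop)
So 423/26 = [16; 3, 1, 2, 2].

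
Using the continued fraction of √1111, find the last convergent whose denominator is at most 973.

√1111 = [33; 3, 66, …] (period length 2).
Convergents:
  p_0/q_0 = 33/1
  p_1/q_1 = 100/3
  p_2/q_2 = 6633/199
  p_3/q_3 = 19999/600
  p_4/q_4 = 1326567/39799
q_3 = 600 ≤ 973 < 39799 = q_4, so the answer is 19999/600.

19999/600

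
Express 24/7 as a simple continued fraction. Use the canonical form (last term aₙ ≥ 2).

[3; 2, 3]

24 = 3*7 + 3
7 = 2*3 + 1
3 = 3*1 + 0  (stop)
So 24/7 = [3; 2, 3].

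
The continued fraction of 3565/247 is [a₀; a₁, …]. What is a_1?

3565 = 14·247 + 107   →  a_0 = 14
247 = 2·107 + 33   →  a_1 = 2

2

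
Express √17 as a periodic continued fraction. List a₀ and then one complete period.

[4; 8]

a₀ = ⌊√17⌋ = 4.
With m₀=0, d₀=1 and mₖ₊₁ = dₖaₖ − mₖ, dₖ₊₁ = (n − mₖ₊₁²)/dₖ, aₖ₊₁ = ⌊(a₀+mₖ₊₁)/dₖ₊₁⌋:
  k=1: m=4, d=1, a=8
d=1 and a=2a₀=8 at k=1, so the next step gives (m, d) = (4, 1) again — its k=1 value — and the period has length 1.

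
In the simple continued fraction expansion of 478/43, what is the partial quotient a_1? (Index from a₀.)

478 = 11·43 + 5   →  a_0 = 11
43 = 8·5 + 3   →  a_1 = 8

8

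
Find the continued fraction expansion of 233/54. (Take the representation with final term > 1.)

233 = 4·54 + 17
54 = 3·17 + 3
17 = 5·3 + 2
3 = 1·2 + 1
2 = 2·1 + 0  (stop)
So 233/54 = [4; 3, 5, 1, 2].

[4; 3, 5, 1, 2]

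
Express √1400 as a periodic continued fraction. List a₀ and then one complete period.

[37; 2, 2, 2, 74]

a₀ = ⌊√1400⌋ = 37.
With m₀=0, d₀=1 and mₖ₊₁ = dₖaₖ − mₖ, dₖ₊₁ = (n − mₖ₊₁²)/dₖ, aₖ₊₁ = ⌊(a₀+mₖ₊₁)/dₖ₊₁⌋:
  k=1: m=37, d=31, a=2
  k=2: m=25, d=25, a=2
  k=3: m=25, d=31, a=2
  k=4: m=37, d=1, a=74
d=1 and a=2a₀=74 at k=4, so the next step gives (m, d) = (37, 31) again — its k=1 value — and the period has length 4.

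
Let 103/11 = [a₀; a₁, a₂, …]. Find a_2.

1

103 = 9·11 + 4   →  a_0 = 9
11 = 2·4 + 3   →  a_1 = 2
4 = 1·3 + 1   →  a_2 = 1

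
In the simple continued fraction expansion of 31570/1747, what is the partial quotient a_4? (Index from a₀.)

31570 = 18·1747 + 124   →  a_0 = 18
1747 = 14·124 + 11   →  a_1 = 14
124 = 11·11 + 3   →  a_2 = 11
11 = 3·3 + 2   →  a_3 = 3
3 = 1·2 + 1   →  a_4 = 1

1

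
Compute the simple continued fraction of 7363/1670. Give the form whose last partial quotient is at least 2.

[4; 2, 2, 4, 18, 1, 3]

7363 = 4·1670 + 683
1670 = 2·683 + 304
683 = 2·304 + 75
304 = 4·75 + 4
75 = 18·4 + 3
4 = 1·3 + 1
3 = 3·1 + 0  (stop)
So 7363/1670 = [4; 2, 2, 4, 18, 1, 3].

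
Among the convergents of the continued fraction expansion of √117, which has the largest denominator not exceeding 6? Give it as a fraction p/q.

√117 = [10; 1, 4, 2, 4, 1, 20, …] (period length 6).
Convergents:
  p_0/q_0 = 10/1
  p_1/q_1 = 11/1
  p_2/q_2 = 54/5
  p_3/q_3 = 119/11
q_2 = 5 ≤ 6 < 11 = q_3, so the answer is 54/5.

54/5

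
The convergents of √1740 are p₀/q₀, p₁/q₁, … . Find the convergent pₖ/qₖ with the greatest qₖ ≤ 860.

√1740 = [41; 1, 2, 2, 20, 2, 2, 1, 82, …] (period length 8).
Convergents:
  p_0/q_0 = 41/1
  p_1/q_1 = 42/1
  p_2/q_2 = 125/3
  p_3/q_3 = 292/7
  p_4/q_4 = 5965/143
  p_5/q_5 = 12222/293
  p_6/q_6 = 30409/729
  p_7/q_7 = 42631/1022
q_6 = 729 ≤ 860 < 1022 = q_7, so the answer is 30409/729.

30409/729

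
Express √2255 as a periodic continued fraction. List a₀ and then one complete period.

[47; 2, 18, 2, 94]

a₀ = ⌊√2255⌋ = 47.
With m₀=0, d₀=1 and mₖ₊₁ = dₖaₖ − mₖ, dₖ₊₁ = (n − mₖ₊₁²)/dₖ, aₖ₊₁ = ⌊(a₀+mₖ₊₁)/dₖ₊₁⌋:
  k=1: m=47, d=46, a=2
  k=2: m=45, d=5, a=18
  k=3: m=45, d=46, a=2
  k=4: m=47, d=1, a=94
d=1 and a=2a₀=94 at k=4, so the next step gives (m, d) = (47, 46) again — its k=1 value — and the period has length 4.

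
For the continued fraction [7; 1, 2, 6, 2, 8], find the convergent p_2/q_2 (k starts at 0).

23/3

Using pₖ = aₖpₖ₋₁ + pₖ₋₂, qₖ = aₖqₖ₋₁ + qₖ₋₂ (with p₋₁=1, p₋₂=0, q₋₁=0, q₋₂=1):
  k=0: a=7, p=7, q=1
  k=1: a=1, p=8, q=1
  k=2: a=2, p=23, q=3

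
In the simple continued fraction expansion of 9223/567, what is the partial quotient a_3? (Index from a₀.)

3

9223 = 16·567 + 151   →  a_0 = 16
567 = 3·151 + 114   →  a_1 = 3
151 = 1·114 + 37   →  a_2 = 1
114 = 3·37 + 3   →  a_3 = 3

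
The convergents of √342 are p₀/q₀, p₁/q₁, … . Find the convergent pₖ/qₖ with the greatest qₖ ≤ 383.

√342 = [18; 2, 36, …] (period length 2).
Convergents:
  p_0/q_0 = 18/1
  p_1/q_1 = 37/2
  p_2/q_2 = 1350/73
  p_3/q_3 = 2737/148
  p_4/q_4 = 99882/5401
q_3 = 148 ≤ 383 < 5401 = q_4, so the answer is 2737/148.

2737/148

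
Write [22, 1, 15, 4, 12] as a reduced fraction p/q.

Using pₖ = aₖpₖ₋₁ + pₖ₋₂ and qₖ = aₖqₖ₋₁ + qₖ₋₂:
  k=0: a=22, p=22, q=1
  k=1: a=1, p=23, q=1
  k=2: a=15, p=367, q=16
  k=3: a=4, p=1491, q=65
  k=4: a=12, p=18259, q=796

18259/796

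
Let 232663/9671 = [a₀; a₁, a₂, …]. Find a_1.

232663 = 24·9671 + 559   →  a_0 = 24
9671 = 17·559 + 168   →  a_1 = 17

17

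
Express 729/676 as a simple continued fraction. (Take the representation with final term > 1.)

[1; 12, 1, 3, 13]

729 = 1·676 + 53
676 = 12·53 + 40
53 = 1·40 + 13
40 = 3·13 + 1
13 = 13·1 + 0  (stop)
So 729/676 = [1; 12, 1, 3, 13].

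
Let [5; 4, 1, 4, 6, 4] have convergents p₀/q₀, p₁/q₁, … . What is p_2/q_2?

26/5

Using pₖ = aₖpₖ₋₁ + pₖ₋₂, qₖ = aₖqₖ₋₁ + qₖ₋₂ (with p₋₁=1, p₋₂=0, q₋₁=0, q₋₂=1):
  k=0: a=5, p=5, q=1
  k=1: a=4, p=21, q=4
  k=2: a=1, p=26, q=5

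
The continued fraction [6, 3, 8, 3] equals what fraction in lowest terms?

493/78

Using pₖ = aₖpₖ₋₁ + pₖ₋₂ and qₖ = aₖqₖ₋₁ + qₖ₋₂:
  k=0: a=6, p=6, q=1
  k=1: a=3, p=19, q=3
  k=2: a=8, p=158, q=25
  k=3: a=3, p=493, q=78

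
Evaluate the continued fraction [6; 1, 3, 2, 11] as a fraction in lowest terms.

698/103

Fold from the inside: start with 11/1.
  2 + 1/11 = 23/11
  3 + 11/23 = 80/23
  1 + 23/80 = 103/80
  6 + 80/103 = 698/103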